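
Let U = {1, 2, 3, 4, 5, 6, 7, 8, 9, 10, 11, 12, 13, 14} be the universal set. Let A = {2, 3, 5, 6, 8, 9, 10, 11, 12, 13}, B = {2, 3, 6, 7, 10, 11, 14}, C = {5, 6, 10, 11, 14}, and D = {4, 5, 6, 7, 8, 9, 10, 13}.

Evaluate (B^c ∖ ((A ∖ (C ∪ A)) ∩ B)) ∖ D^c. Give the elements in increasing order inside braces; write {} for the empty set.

B^c = {1, 4, 5, 8, 9, 12, 13}
C ∪ A = {2, 3, 5, 6, 8, 9, 10, 11, 12, 13, 14}
A ∖ (C ∪ A) = {}
(A ∖ (C ∪ A)) ∩ B = {}
B^c ∖ ((A ∖ (C ∪ A)) ∩ B) = {1, 4, 5, 8, 9, 12, 13}
D^c = {1, 2, 3, 11, 12, 14}
(B^c ∖ ((A ∖ (C ∪ A)) ∩ B)) ∖ D^c = {4, 5, 8, 9, 13}

{4, 5, 8, 9, 13}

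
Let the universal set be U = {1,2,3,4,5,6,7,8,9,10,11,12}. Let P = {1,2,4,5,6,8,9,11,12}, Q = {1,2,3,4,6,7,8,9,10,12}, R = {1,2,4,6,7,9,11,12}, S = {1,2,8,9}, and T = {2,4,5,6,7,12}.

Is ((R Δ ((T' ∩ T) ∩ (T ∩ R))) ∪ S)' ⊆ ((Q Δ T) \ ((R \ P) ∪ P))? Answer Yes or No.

No

T' = {1,3,8,9,10,11}
T' ∩ T = {}
T ∩ R = {2,4,6,7,12}
(T' ∩ T) ∩ (T ∩ R) = {}
R Δ ((T' ∩ T) ∩ (T ∩ R)) = {1,2,4,6,7,9,11,12}
(R Δ ((T' ∩ T) ∩ (T ∩ R))) ∪ S = {1,2,4,6,7,8,9,11,12}
((R Δ ((T' ∩ T) ∩ (T ∩ R))) ∪ S)' = {3,5,10}
Q Δ T = {1,3,5,8,9,10}
R \ P = {7}
(R \ P) ∪ P = {1,2,4,5,6,7,8,9,11,12}
(Q Δ T) \ ((R \ P) ∪ P) = {3,10}
5 ∈ ((R Δ ((T' ∩ T) ∩ (T ∩ R))) ∪ S)' but 5 ∉ (Q Δ T) \ ((R \ P) ∪ P), so the inclusion fails.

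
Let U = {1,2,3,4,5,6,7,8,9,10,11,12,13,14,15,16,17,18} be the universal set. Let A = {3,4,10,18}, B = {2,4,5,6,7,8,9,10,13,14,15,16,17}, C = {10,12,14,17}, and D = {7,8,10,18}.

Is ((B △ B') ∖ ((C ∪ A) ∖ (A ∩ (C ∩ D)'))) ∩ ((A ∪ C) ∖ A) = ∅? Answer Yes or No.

B' = {1,3,11,12,18}
B △ B' = {1,2,3,4,5,6,7,8,9,10,11,12,13,14,15,16,17,18}
C ∪ A = {3,4,10,12,14,17,18}
C ∩ D = {10}
(C ∩ D)' = {1,2,3,4,5,6,7,8,9,11,12,13,14,15,16,17,18}
A ∩ (C ∩ D)' = {3,4,18}
(C ∪ A) ∖ (A ∩ (C ∩ D)') = {10,12,14,17}
(B △ B') ∖ ((C ∪ A) ∖ (A ∩ (C ∩ D)')) = {1,2,3,4,5,6,7,8,9,11,13,15,16,18}
A ∪ C = {3,4,10,12,14,17,18}
(A ∪ C) ∖ A = {12,14,17}
{1,2,3,4,5,6,7,8,9,11,13,15,16,18} and {12,14,17} share no elements.

Yes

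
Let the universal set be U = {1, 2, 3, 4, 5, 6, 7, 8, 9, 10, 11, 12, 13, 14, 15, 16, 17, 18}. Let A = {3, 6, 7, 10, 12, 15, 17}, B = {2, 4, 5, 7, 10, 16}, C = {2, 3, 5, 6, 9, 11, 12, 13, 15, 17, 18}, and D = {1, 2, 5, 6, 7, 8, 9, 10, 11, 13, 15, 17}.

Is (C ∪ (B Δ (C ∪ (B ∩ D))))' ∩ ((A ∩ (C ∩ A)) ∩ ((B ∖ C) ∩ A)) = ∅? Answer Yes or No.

Yes

B ∩ D = {2, 5, 7, 10}
C ∪ (B ∩ D) = {2, 3, 5, 6, 7, 9, 10, 11, 12, 13, 15, 17, 18}
B Δ (C ∪ (B ∩ D)) = {3, 4, 6, 9, 11, 12, 13, 15, 16, 17, 18}
C ∪ (B Δ (C ∪ (B ∩ D))) = {2, 3, 4, 5, 6, 9, 11, 12, 13, 15, 16, 17, 18}
(C ∪ (B Δ (C ∪ (B ∩ D))))' = {1, 7, 8, 10, 14}
C ∩ A = {3, 6, 12, 15, 17}
A ∩ (C ∩ A) = {3, 6, 12, 15, 17}
B ∖ C = {4, 7, 10, 16}
(B ∖ C) ∩ A = {7, 10}
(A ∩ (C ∩ A)) ∩ ((B ∖ C) ∩ A) = {}
{1, 7, 8, 10, 14} and {} share no elements.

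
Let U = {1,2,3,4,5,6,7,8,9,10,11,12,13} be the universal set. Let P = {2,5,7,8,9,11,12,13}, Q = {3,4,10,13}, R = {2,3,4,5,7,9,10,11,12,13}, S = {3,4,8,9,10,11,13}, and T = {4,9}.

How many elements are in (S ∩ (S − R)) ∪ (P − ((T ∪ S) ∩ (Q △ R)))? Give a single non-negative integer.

S − R = {8}
S ∩ (S − R) = {8}
T ∪ S = {3,4,8,9,10,11,13}
Q △ R = {2,5,7,9,11,12}
(T ∪ S) ∩ (Q △ R) = {9,11}
P − ((T ∪ S) ∩ (Q △ R)) = {2,5,7,8,12,13}
(S ∩ (S − R)) ∪ (P − ((T ∪ S) ∩ (Q △ R))) = {2,5,7,8,12,13}
|(S ∩ (S − R)) ∪ (P − ((T ∪ S) ∩ (Q △ R)))| = 6

6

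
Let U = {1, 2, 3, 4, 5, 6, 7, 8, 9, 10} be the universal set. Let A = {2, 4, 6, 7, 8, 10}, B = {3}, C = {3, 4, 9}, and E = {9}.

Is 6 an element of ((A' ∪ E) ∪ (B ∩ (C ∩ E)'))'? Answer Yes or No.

6 ∈ A, so 6 ∉ A'
6 ∉ A' and 6 ∉ E, so 6 ∉ A' ∪ E
6 ∉ C and 6 ∉ E, so 6 ∉ C ∩ E
6 ∈ (C ∩ E)' since 6 ∉ (C ∩ E)
6 ∉ B and 6 ∈ (C ∩ E)', so 6 ∉ B ∩ (C ∩ E)'
6 ∉ (A' ∪ E) and 6 ∉ (B ∩ (C ∩ E)'), so 6 ∉ (A' ∪ E) ∪ (B ∩ (C ∩ E)')
6 ∈ ((A' ∪ E) ∪ (B ∩ (C ∩ E)'))' since 6 ∉ ((A' ∪ E) ∪ (B ∩ (C ∩ E)'))

Yes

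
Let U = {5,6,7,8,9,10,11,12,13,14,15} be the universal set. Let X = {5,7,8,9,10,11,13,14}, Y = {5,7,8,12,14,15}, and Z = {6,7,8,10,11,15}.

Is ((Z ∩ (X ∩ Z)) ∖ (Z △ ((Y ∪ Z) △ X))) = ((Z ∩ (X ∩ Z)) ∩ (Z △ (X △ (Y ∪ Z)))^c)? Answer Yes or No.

Yes

X ∩ Z = {7,8,10,11}
Z ∩ (X ∩ Z) = {7,8,10,11}
Y ∪ Z = {5,6,7,8,10,11,12,14,15}
(Y ∪ Z) △ X = {6,9,12,13,15}
Z △ ((Y ∪ Z) △ X) = {7,8,9,10,11,12,13}
(Z ∩ (X ∩ Z)) ∖ (Z △ ((Y ∪ Z) △ X)) = {}
X △ (Y ∪ Z) = {6,9,12,13,15}
Z △ (X △ (Y ∪ Z)) = {7,8,9,10,11,12,13}
(Z △ (X △ (Y ∪ Z)))^c = {5,6,14,15}
(Z ∩ (X ∩ Z)) ∩ (Z △ (X △ (Y ∪ Z)))^c = {}
Both equal {}, so (Z ∩ (X ∩ Z)) ∖ (Z △ ((Y ∪ Z) △ X)) = (Z ∩ (X ∩ Z)) ∩ (Z △ (X △ (Y ∪ Z)))^c.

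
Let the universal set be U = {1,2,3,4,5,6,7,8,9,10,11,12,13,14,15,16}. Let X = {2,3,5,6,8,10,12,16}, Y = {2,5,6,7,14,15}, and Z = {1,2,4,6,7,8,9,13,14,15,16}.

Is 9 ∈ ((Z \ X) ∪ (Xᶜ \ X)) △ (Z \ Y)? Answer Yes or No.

9 ∈ Z and 9 ∉ X, so 9 ∈ Z \ X
9 ∉ X, so 9 ∈ Xᶜ
9 ∈ Xᶜ and 9 ∉ X, so 9 ∈ Xᶜ \ X
9 ∈ (Z \ X) and 9 ∈ (Xᶜ \ X), so 9 ∈ (Z \ X) ∪ (Xᶜ \ X)
9 ∈ Z and 9 ∉ Y, so 9 ∈ Z \ Y
9 ∈ ((Z \ X) ∪ (Xᶜ \ X)) and 9 ∈ (Z \ Y), so 9 ∉ ((Z \ X) ∪ (Xᶜ \ X)) △ (Z \ Y)

No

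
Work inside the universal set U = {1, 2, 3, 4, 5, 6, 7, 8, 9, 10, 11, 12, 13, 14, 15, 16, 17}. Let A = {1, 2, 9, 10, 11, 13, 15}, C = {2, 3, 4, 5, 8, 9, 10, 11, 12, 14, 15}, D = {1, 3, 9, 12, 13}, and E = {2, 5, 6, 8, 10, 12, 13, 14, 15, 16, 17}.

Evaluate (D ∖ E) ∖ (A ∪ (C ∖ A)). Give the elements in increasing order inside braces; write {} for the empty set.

D ∖ E = {1, 3, 9}
C ∖ A = {3, 4, 5, 8, 12, 14}
A ∪ (C ∖ A) = {1, 2, 3, 4, 5, 8, 9, 10, 11, 12, 13, 14, 15}
(D ∖ E) ∖ (A ∪ (C ∖ A)) = {}

{}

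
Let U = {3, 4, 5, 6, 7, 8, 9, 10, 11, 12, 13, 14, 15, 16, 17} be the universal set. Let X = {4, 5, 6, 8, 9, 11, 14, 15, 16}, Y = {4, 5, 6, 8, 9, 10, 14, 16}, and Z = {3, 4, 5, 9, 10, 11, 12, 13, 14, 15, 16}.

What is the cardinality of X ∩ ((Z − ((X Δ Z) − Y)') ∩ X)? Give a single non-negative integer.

X Δ Z = {3, 6, 8, 10, 12, 13}
(X Δ Z) − Y = {3, 12, 13}
((X Δ Z) − Y)' = {4, 5, 6, 7, 8, 9, 10, 11, 14, 15, 16, 17}
Z − ((X Δ Z) − Y)' = {3, 12, 13}
(Z − ((X Δ Z) − Y)') ∩ X = {}
X ∩ ((Z − ((X Δ Z) − Y)') ∩ X) = {}
|X ∩ ((Z − ((X Δ Z) − Y)') ∩ X)| = 0

0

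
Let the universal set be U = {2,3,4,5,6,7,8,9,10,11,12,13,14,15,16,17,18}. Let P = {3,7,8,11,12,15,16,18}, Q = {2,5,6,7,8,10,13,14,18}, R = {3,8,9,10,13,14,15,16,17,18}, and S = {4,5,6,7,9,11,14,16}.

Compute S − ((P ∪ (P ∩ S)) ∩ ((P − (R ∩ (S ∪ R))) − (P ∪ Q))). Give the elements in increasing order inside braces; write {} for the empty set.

P ∩ S = {7,11,16}
P ∪ (P ∩ S) = {3,7,8,11,12,15,16,18}
S ∪ R = {3,4,5,6,7,8,9,10,11,13,14,15,16,17,18}
R ∩ (S ∪ R) = {3,8,9,10,13,14,15,16,17,18}
P − (R ∩ (S ∪ R)) = {7,11,12}
P ∪ Q = {2,3,5,6,7,8,10,11,12,13,14,15,16,18}
(P − (R ∩ (S ∪ R))) − (P ∪ Q) = {}
(P ∪ (P ∩ S)) ∩ ((P − (R ∩ (S ∪ R))) − (P ∪ Q)) = {}
S − ((P ∪ (P ∩ S)) ∩ ((P − (R ∩ (S ∪ R))) − (P ∪ Q))) = {4,5,6,7,9,11,14,16}

{4,5,6,7,9,11,14,16}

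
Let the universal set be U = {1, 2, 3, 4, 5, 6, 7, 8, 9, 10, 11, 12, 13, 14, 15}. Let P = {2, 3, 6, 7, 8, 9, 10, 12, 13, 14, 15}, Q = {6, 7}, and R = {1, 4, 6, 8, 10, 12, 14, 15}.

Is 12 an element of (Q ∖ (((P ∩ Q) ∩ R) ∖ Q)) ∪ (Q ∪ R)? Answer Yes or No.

Yes

12 ∈ P and 12 ∉ Q, so 12 ∉ P ∩ Q
12 ∉ (P ∩ Q) and 12 ∈ R, so 12 ∉ (P ∩ Q) ∩ R
12 ∉ ((P ∩ Q) ∩ R) and 12 ∉ Q, so 12 ∉ ((P ∩ Q) ∩ R) ∖ Q
12 ∉ Q and 12 ∉ (((P ∩ Q) ∩ R) ∖ Q), so 12 ∉ Q ∖ (((P ∩ Q) ∩ R) ∖ Q)
12 ∉ Q and 12 ∈ R, so 12 ∈ Q ∪ R
12 ∉ (Q ∖ (((P ∩ Q) ∩ R) ∖ Q)) and 12 ∈ (Q ∪ R), so 12 ∈ (Q ∖ (((P ∩ Q) ∩ R) ∖ Q)) ∪ (Q ∪ R)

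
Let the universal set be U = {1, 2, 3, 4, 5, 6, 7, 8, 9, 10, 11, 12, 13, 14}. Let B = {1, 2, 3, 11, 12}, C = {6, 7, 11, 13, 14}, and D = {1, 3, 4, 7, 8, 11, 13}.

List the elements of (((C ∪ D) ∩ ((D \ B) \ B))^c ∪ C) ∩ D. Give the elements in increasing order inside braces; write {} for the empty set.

{1, 3, 7, 11, 13}

C ∪ D = {1, 3, 4, 6, 7, 8, 11, 13, 14}
D \ B = {4, 7, 8, 13}
(D \ B) \ B = {4, 7, 8, 13}
(C ∪ D) ∩ ((D \ B) \ B) = {4, 7, 8, 13}
((C ∪ D) ∩ ((D \ B) \ B))^c = {1, 2, 3, 5, 6, 9, 10, 11, 12, 14}
((C ∪ D) ∩ ((D \ B) \ B))^c ∪ C = {1, 2, 3, 5, 6, 7, 9, 10, 11, 12, 13, 14}
(((C ∪ D) ∩ ((D \ B) \ B))^c ∪ C) ∩ D = {1, 3, 7, 11, 13}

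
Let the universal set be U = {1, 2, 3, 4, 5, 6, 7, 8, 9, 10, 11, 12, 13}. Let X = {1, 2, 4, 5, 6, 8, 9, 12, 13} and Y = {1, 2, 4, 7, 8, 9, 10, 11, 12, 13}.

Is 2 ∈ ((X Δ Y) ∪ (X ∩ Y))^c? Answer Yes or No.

2 ∈ X and 2 ∈ Y, so 2 ∉ X Δ Y
2 ∈ X and 2 ∈ Y, so 2 ∈ X ∩ Y
2 ∉ (X Δ Y) and 2 ∈ (X ∩ Y), so 2 ∈ (X Δ Y) ∪ (X ∩ Y)
2 ∉ ((X Δ Y) ∪ (X ∩ Y))^c since 2 ∈ ((X Δ Y) ∪ (X ∩ Y))

No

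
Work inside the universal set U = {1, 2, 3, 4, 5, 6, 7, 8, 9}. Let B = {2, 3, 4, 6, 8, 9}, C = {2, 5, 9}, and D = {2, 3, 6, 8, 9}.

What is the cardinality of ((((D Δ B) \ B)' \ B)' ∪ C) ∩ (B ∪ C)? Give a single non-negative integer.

7

D Δ B = {4}
(D Δ B) \ B = {}
((D Δ B) \ B)' = {1, 2, 3, 4, 5, 6, 7, 8, 9}
((D Δ B) \ B)' \ B = {1, 5, 7}
(((D Δ B) \ B)' \ B)' = {2, 3, 4, 6, 8, 9}
(((D Δ B) \ B)' \ B)' ∪ C = {2, 3, 4, 5, 6, 8, 9}
B ∪ C = {2, 3, 4, 5, 6, 8, 9}
((((D Δ B) \ B)' \ B)' ∪ C) ∩ (B ∪ C) = {2, 3, 4, 5, 6, 8, 9}
|((((D Δ B) \ B)' \ B)' ∪ C) ∩ (B ∪ C)| = 7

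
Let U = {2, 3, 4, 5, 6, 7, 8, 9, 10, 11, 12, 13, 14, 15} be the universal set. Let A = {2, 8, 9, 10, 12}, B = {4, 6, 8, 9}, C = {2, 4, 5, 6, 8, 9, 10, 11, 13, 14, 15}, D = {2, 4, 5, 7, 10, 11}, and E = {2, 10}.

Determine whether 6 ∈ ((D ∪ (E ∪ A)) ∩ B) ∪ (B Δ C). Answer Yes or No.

6 ∉ E and 6 ∉ A, so 6 ∉ E ∪ A
6 ∉ D and 6 ∉ (E ∪ A), so 6 ∉ D ∪ (E ∪ A)
6 ∉ (D ∪ (E ∪ A)) and 6 ∈ B, so 6 ∉ (D ∪ (E ∪ A)) ∩ B
6 ∈ B and 6 ∈ C, so 6 ∉ B Δ C
6 ∉ ((D ∪ (E ∪ A)) ∩ B) and 6 ∉ (B Δ C), so 6 ∉ ((D ∪ (E ∪ A)) ∩ B) ∪ (B Δ C)

No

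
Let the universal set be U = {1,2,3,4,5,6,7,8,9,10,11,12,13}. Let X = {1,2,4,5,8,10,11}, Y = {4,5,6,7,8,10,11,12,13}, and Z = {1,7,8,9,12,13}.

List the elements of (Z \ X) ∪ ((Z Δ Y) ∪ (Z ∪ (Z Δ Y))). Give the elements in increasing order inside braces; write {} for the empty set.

Z \ X = {7,9,12,13}
Z Δ Y = {1,4,5,6,9,10,11}
Z ∪ (Z Δ Y) = {1,4,5,6,7,8,9,10,11,12,13}
(Z Δ Y) ∪ (Z ∪ (Z Δ Y)) = {1,4,5,6,7,8,9,10,11,12,13}
(Z \ X) ∪ ((Z Δ Y) ∪ (Z ∪ (Z Δ Y))) = {1,4,5,6,7,8,9,10,11,12,13}

{1,4,5,6,7,8,9,10,11,12,13}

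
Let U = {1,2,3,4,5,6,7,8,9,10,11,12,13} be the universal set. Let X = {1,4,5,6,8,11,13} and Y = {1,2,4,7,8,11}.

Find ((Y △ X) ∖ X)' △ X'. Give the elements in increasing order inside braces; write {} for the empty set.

Y △ X = {2,5,6,7,13}
(Y △ X) ∖ X = {2,7}
((Y △ X) ∖ X)' = {1,3,4,5,6,8,9,10,11,12,13}
X' = {2,3,7,9,10,12}
((Y △ X) ∖ X)' △ X' = {1,2,4,5,6,7,8,11,13}

{1,2,4,5,6,7,8,11,13}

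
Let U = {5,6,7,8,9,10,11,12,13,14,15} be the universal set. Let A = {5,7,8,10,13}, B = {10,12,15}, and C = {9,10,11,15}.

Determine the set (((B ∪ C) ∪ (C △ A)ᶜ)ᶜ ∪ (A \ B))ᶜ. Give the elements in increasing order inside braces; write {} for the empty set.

B ∪ C = {9,10,11,12,15}
C △ A = {5,7,8,9,11,13,15}
(C △ A)ᶜ = {6,10,12,14}
(B ∪ C) ∪ (C △ A)ᶜ = {6,9,10,11,12,14,15}
((B ∪ C) ∪ (C △ A)ᶜ)ᶜ = {5,7,8,13}
A \ B = {5,7,8,13}
((B ∪ C) ∪ (C △ A)ᶜ)ᶜ ∪ (A \ B) = {5,7,8,13}
(((B ∪ C) ∪ (C △ A)ᶜ)ᶜ ∪ (A \ B))ᶜ = {6,9,10,11,12,14,15}

{6,9,10,11,12,14,15}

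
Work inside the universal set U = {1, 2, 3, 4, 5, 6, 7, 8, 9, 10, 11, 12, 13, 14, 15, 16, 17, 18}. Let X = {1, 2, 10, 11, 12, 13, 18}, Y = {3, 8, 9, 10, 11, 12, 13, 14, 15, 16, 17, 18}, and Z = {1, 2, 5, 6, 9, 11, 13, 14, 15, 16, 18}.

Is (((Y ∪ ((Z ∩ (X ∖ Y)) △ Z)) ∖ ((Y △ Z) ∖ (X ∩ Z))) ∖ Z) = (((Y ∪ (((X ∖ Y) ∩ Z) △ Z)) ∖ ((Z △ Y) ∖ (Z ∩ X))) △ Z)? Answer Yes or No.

No

X ∖ Y = {1, 2}
Z ∩ (X ∖ Y) = {1, 2}
(Z ∩ (X ∖ Y)) △ Z = {5, 6, 9, 11, 13, 14, 15, 16, 18}
Y ∪ ((Z ∩ (X ∖ Y)) △ Z) = {3, 5, 6, 8, 9, 10, 11, 12, 13, 14, 15, 16, 17, 18}
Y △ Z = {1, 2, 3, 5, 6, 8, 10, 12, 17}
X ∩ Z = {1, 2, 11, 13, 18}
(Y △ Z) ∖ (X ∩ Z) = {3, 5, 6, 8, 10, 12, 17}
(Y ∪ ((Z ∩ (X ∖ Y)) △ Z)) ∖ ((Y △ Z) ∖ (X ∩ Z)) = {9, 11, 13, 14, 15, 16, 18}
((Y ∪ ((Z ∩ (X ∖ Y)) △ Z)) ∖ ((Y △ Z) ∖ (X ∩ Z))) ∖ Z = {}
(X ∖ Y) ∩ Z = {1, 2}
((X ∖ Y) ∩ Z) △ Z = {5, 6, 9, 11, 13, 14, 15, 16, 18}
Y ∪ (((X ∖ Y) ∩ Z) △ Z) = {3, 5, 6, 8, 9, 10, 11, 12, 13, 14, 15, 16, 17, 18}
Z △ Y = {1, 2, 3, 5, 6, 8, 10, 12, 17}
Z ∩ X = {1, 2, 11, 13, 18}
(Z △ Y) ∖ (Z ∩ X) = {3, 5, 6, 8, 10, 12, 17}
(Y ∪ (((X ∖ Y) ∩ Z) △ Z)) ∖ ((Z △ Y) ∖ (Z ∩ X)) = {9, 11, 13, 14, 15, 16, 18}
((Y ∪ (((X ∖ Y) ∩ Z) △ Z)) ∖ ((Z △ Y) ∖ (Z ∩ X))) △ Z = {1, 2, 5, 6}
1 ∈ ((Y ∪ (((X ∖ Y) ∩ Z) △ Z)) ∖ ((Z △ Y) ∖ (Z ∩ X))) △ Z but 1 ∉ ((Y ∪ ((Z ∩ (X ∖ Y)) △ Z)) ∖ ((Y △ Z) ∖ (X ∩ Z))) ∖ Z, so they differ.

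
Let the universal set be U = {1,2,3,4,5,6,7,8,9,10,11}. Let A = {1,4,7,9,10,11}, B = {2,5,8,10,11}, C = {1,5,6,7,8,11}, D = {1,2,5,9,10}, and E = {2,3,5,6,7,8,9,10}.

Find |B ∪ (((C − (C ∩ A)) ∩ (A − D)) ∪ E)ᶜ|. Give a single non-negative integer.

C ∩ A = {1,7,11}
C − (C ∩ A) = {5,6,8}
A − D = {4,7,11}
(C − (C ∩ A)) ∩ (A − D) = {}
((C − (C ∩ A)) ∩ (A − D)) ∪ E = {2,3,5,6,7,8,9,10}
(((C − (C ∩ A)) ∩ (A − D)) ∪ E)ᶜ = {1,4,11}
B ∪ (((C − (C ∩ A)) ∩ (A − D)) ∪ E)ᶜ = {1,2,4,5,8,10,11}
|B ∪ (((C − (C ∩ A)) ∩ (A − D)) ∪ E)ᶜ| = 7

7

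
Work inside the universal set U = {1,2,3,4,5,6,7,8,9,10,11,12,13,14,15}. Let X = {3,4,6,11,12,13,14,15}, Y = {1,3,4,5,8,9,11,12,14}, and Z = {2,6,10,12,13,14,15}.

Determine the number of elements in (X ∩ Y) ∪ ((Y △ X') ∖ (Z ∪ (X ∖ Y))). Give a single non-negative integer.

X ∩ Y = {3,4,11,12,14}
X' = {1,2,5,7,8,9,10}
Y △ X' = {2,3,4,7,10,11,12,14}
X ∖ Y = {6,13,15}
Z ∪ (X ∖ Y) = {2,6,10,12,13,14,15}
(Y △ X') ∖ (Z ∪ (X ∖ Y)) = {3,4,7,11}
(X ∩ Y) ∪ ((Y △ X') ∖ (Z ∪ (X ∖ Y))) = {3,4,7,11,12,14}
|(X ∩ Y) ∪ ((Y △ X') ∖ (Z ∪ (X ∖ Y)))| = 6

6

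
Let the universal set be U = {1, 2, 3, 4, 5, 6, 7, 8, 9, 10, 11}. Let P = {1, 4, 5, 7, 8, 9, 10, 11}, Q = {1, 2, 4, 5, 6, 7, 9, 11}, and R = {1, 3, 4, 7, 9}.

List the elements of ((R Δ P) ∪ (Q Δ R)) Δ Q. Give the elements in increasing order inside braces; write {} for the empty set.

R Δ P = {3, 5, 8, 10, 11}
Q Δ R = {2, 3, 5, 6, 11}
(R Δ P) ∪ (Q Δ R) = {2, 3, 5, 6, 8, 10, 11}
((R Δ P) ∪ (Q Δ R)) Δ Q = {1, 3, 4, 7, 8, 9, 10}

{1, 3, 4, 7, 8, 9, 10}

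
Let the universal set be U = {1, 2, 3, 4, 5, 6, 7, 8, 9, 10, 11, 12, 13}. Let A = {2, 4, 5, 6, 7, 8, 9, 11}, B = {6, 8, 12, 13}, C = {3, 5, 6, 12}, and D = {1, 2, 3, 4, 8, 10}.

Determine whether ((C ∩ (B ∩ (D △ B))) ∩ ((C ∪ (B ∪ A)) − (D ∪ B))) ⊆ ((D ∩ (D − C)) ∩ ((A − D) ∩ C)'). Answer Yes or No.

Yes

D △ B = {1, 2, 3, 4, 6, 10, 12, 13}
B ∩ (D △ B) = {6, 12, 13}
C ∩ (B ∩ (D △ B)) = {6, 12}
B ∪ A = {2, 4, 5, 6, 7, 8, 9, 11, 12, 13}
C ∪ (B ∪ A) = {2, 3, 4, 5, 6, 7, 8, 9, 11, 12, 13}
D ∪ B = {1, 2, 3, 4, 6, 8, 10, 12, 13}
(C ∪ (B ∪ A)) − (D ∪ B) = {5, 7, 9, 11}
(C ∩ (B ∩ (D △ B))) ∩ ((C ∪ (B ∪ A)) − (D ∪ B)) = {}
D − C = {1, 2, 4, 8, 10}
D ∩ (D − C) = {1, 2, 4, 8, 10}
A − D = {5, 6, 7, 9, 11}
(A − D) ∩ C = {5, 6}
((A − D) ∩ C)' = {1, 2, 3, 4, 7, 8, 9, 10, 11, 12, 13}
(D ∩ (D − C)) ∩ ((A − D) ∩ C)' = {1, 2, 4, 8, 10}
Every element of {} is in {1, 2, 4, 8, 10}, so (C ∩ (B ∩ (D △ B))) ∩ ((C ∪ (B ∪ A)) − (D ∪ B)) ⊆ (D ∩ (D − C)) ∩ ((A − D) ∩ C)'.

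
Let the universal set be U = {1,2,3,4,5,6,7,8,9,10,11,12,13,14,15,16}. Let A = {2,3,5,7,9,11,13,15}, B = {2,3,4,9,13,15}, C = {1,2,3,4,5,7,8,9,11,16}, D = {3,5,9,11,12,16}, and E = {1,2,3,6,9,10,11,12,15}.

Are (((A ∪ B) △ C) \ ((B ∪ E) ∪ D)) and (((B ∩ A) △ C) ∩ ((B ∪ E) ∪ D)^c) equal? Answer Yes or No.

No

A ∪ B = {2,3,4,5,7,9,11,13,15}
(A ∪ B) △ C = {1,8,13,15,16}
B ∪ E = {1,2,3,4,6,9,10,11,12,13,15}
(B ∪ E) ∪ D = {1,2,3,4,5,6,9,10,11,12,13,15,16}
((A ∪ B) △ C) \ ((B ∪ E) ∪ D) = {8}
B ∩ A = {2,3,9,13,15}
(B ∩ A) △ C = {1,4,5,7,8,11,13,15,16}
((B ∪ E) ∪ D)^c = {7,8,14}
((B ∩ A) △ C) ∩ ((B ∪ E) ∪ D)^c = {7,8}
7 ∈ ((B ∩ A) △ C) ∩ ((B ∪ E) ∪ D)^c but 7 ∉ ((A ∪ B) △ C) \ ((B ∪ E) ∪ D), so they differ.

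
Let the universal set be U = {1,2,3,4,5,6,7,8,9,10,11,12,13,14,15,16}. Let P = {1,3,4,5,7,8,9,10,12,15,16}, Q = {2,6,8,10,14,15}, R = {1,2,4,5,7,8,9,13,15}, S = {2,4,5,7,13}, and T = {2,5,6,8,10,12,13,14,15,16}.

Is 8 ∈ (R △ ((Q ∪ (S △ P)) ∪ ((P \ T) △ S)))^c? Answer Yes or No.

Yes

8 ∉ S and 8 ∈ P, so 8 ∈ S △ P
8 ∈ Q and 8 ∈ (S △ P), so 8 ∈ Q ∪ (S △ P)
8 ∈ P and 8 ∈ T, so 8 ∉ P \ T
8 ∉ (P \ T) and 8 ∉ S, so 8 ∉ (P \ T) △ S
8 ∈ (Q ∪ (S △ P)) and 8 ∉ ((P \ T) △ S), so 8 ∈ (Q ∪ (S △ P)) ∪ ((P \ T) △ S)
8 ∈ R and 8 ∈ ((Q ∪ (S △ P)) ∪ ((P \ T) △ S)), so 8 ∉ R △ ((Q ∪ (S △ P)) ∪ ((P \ T) △ S))
8 ∈ (R △ ((Q ∪ (S △ P)) ∪ ((P \ T) △ S)))^c since 8 ∉ (R △ ((Q ∪ (S △ P)) ∪ ((P \ T) △ S)))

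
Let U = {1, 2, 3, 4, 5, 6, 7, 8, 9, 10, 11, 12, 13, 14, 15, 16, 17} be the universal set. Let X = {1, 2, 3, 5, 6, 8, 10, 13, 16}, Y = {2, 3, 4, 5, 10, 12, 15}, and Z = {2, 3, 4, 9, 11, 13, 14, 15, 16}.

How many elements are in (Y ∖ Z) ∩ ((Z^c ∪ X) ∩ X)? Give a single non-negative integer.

2

Y ∖ Z = {5, 10, 12}
Z^c = {1, 5, 6, 7, 8, 10, 12, 17}
Z^c ∪ X = {1, 2, 3, 5, 6, 7, 8, 10, 12, 13, 16, 17}
(Z^c ∪ X) ∩ X = {1, 2, 3, 5, 6, 8, 10, 13, 16}
(Y ∖ Z) ∩ ((Z^c ∪ X) ∩ X) = {5, 10}
|(Y ∖ Z) ∩ ((Z^c ∪ X) ∩ X)| = 2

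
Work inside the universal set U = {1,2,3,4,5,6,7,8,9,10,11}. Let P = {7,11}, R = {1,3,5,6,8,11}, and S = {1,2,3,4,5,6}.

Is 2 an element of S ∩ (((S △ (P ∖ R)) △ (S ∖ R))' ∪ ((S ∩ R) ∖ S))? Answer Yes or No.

2 ∉ P and 2 ∉ R, so 2 ∉ P ∖ R
2 ∈ S and 2 ∉ (P ∖ R), so 2 ∈ S △ (P ∖ R)
2 ∈ S and 2 ∉ R, so 2 ∈ S ∖ R
2 ∈ (S △ (P ∖ R)) and 2 ∈ (S ∖ R), so 2 ∉ (S △ (P ∖ R)) △ (S ∖ R)
2 ∈ ((S △ (P ∖ R)) △ (S ∖ R))' since 2 ∉ ((S △ (P ∖ R)) △ (S ∖ R))
2 ∈ S and 2 ∉ R, so 2 ∉ S ∩ R
2 ∉ (S ∩ R) and 2 ∈ S, so 2 ∉ (S ∩ R) ∖ S
2 ∈ ((S △ (P ∖ R)) △ (S ∖ R))' and 2 ∉ ((S ∩ R) ∖ S), so 2 ∈ ((S △ (P ∖ R)) △ (S ∖ R))' ∪ ((S ∩ R) ∖ S)
2 ∈ S and 2 ∈ (((S △ (P ∖ R)) △ (S ∖ R))' ∪ ((S ∩ R) ∖ S)), so 2 ∈ S ∩ (((S △ (P ∖ R)) △ (S ∖ R))' ∪ ((S ∩ R) ∖ S))

Yes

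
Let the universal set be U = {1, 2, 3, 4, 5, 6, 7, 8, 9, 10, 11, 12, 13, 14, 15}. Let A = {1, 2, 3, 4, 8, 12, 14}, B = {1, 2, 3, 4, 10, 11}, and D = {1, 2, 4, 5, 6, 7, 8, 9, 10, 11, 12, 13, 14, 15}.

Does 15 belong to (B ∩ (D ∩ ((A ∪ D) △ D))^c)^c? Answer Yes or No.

15 ∉ A and 15 ∈ D, so 15 ∈ A ∪ D
15 ∈ (A ∪ D) and 15 ∈ D, so 15 ∉ (A ∪ D) △ D
15 ∈ D and 15 ∉ ((A ∪ D) △ D), so 15 ∉ D ∩ ((A ∪ D) △ D)
15 ∈ (D ∩ ((A ∪ D) △ D))^c since 15 ∉ (D ∩ ((A ∪ D) △ D))
15 ∉ B and 15 ∈ (D ∩ ((A ∪ D) △ D))^c, so 15 ∉ B ∩ (D ∩ ((A ∪ D) △ D))^c
15 ∈ (B ∩ (D ∩ ((A ∪ D) △ D))^c)^c since 15 ∉ (B ∩ (D ∩ ((A ∪ D) △ D))^c)

Yes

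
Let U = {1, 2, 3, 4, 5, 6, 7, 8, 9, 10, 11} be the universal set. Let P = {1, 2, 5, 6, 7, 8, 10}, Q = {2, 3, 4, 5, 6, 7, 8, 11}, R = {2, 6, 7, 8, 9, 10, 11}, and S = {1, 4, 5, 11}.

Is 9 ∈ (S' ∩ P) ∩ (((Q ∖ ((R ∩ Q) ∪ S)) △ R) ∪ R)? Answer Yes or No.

No

9 ∉ S, so 9 ∈ S'
9 ∈ S' and 9 ∉ P, so 9 ∉ S' ∩ P
9 ∈ R and 9 ∉ Q, so 9 ∉ R ∩ Q
9 ∉ (R ∩ Q) and 9 ∉ S, so 9 ∉ (R ∩ Q) ∪ S
9 ∉ Q and 9 ∉ ((R ∩ Q) ∪ S), so 9 ∉ Q ∖ ((R ∩ Q) ∪ S)
9 ∉ (Q ∖ ((R ∩ Q) ∪ S)) and 9 ∈ R, so 9 ∈ (Q ∖ ((R ∩ Q) ∪ S)) △ R
9 ∈ ((Q ∖ ((R ∩ Q) ∪ S)) △ R) and 9 ∈ R, so 9 ∈ ((Q ∖ ((R ∩ Q) ∪ S)) △ R) ∪ R
9 ∉ (S' ∩ P) and 9 ∈ (((Q ∖ ((R ∩ Q) ∪ S)) △ R) ∪ R), so 9 ∉ (S' ∩ P) ∩ (((Q ∖ ((R ∩ Q) ∪ S)) △ R) ∪ R)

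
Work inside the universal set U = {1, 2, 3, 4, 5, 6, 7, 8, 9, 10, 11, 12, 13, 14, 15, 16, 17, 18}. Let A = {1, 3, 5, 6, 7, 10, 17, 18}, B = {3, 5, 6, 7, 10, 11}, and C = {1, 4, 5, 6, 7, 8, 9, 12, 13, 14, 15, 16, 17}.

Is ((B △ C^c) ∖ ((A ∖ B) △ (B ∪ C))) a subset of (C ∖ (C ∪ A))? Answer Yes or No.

C^c = {2, 3, 10, 11, 18}
B △ C^c = {2, 5, 6, 7, 18}
A ∖ B = {1, 17, 18}
B ∪ C = {1, 3, 4, 5, 6, 7, 8, 9, 10, 11, 12, 13, 14, 15, 16, 17}
(A ∖ B) △ (B ∪ C) = {3, 4, 5, 6, 7, 8, 9, 10, 11, 12, 13, 14, 15, 16, 18}
(B △ C^c) ∖ ((A ∖ B) △ (B ∪ C)) = {2}
C ∪ A = {1, 3, 4, 5, 6, 7, 8, 9, 10, 12, 13, 14, 15, 16, 17, 18}
C ∖ (C ∪ A) = {}
2 ∈ (B △ C^c) ∖ ((A ∖ B) △ (B ∪ C)) but 2 ∉ C ∖ (C ∪ A), so the inclusion fails.

No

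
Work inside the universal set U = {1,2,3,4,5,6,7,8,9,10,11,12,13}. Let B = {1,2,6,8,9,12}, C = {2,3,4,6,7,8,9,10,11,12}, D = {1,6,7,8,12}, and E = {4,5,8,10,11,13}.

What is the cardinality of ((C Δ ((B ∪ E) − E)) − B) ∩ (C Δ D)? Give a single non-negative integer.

B ∪ E = {1,2,4,5,6,8,9,10,11,12,13}
(B ∪ E) − E = {1,2,6,9,12}
C Δ ((B ∪ E) − E) = {1,3,4,7,8,10,11}
(C Δ ((B ∪ E) − E)) − B = {3,4,7,10,11}
C Δ D = {1,2,3,4,9,10,11}
((C Δ ((B ∪ E) − E)) − B) ∩ (C Δ D) = {3,4,10,11}
|((C Δ ((B ∪ E) − E)) − B) ∩ (C Δ D)| = 4

4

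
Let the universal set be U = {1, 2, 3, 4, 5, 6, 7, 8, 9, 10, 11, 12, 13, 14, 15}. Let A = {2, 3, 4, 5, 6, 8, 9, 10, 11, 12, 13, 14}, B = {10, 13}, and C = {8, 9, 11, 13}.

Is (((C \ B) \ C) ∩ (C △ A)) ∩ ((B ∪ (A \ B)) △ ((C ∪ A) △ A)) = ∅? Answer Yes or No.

C \ B = {8, 9, 11}
(C \ B) \ C = {}
C △ A = {2, 3, 4, 5, 6, 10, 12, 14}
((C \ B) \ C) ∩ (C △ A) = {}
A \ B = {2, 3, 4, 5, 6, 8, 9, 11, 12, 14}
B ∪ (A \ B) = {2, 3, 4, 5, 6, 8, 9, 10, 11, 12, 13, 14}
C ∪ A = {2, 3, 4, 5, 6, 8, 9, 10, 11, 12, 13, 14}
(C ∪ A) △ A = {}
(B ∪ (A \ B)) △ ((C ∪ A) △ A) = {2, 3, 4, 5, 6, 8, 9, 10, 11, 12, 13, 14}
{} and {2, 3, 4, 5, 6, 8, 9, 10, 11, 12, 13, 14} share no elements.

Yes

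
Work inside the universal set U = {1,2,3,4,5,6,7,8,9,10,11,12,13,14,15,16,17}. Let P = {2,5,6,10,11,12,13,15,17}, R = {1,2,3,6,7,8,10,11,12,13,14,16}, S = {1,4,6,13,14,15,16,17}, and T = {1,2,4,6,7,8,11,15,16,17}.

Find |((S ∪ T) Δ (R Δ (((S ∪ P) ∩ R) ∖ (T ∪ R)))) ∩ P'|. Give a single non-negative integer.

S ∪ T = {1,2,4,6,7,8,11,13,14,15,16,17}
S ∪ P = {1,2,4,5,6,10,11,12,13,14,15,16,17}
(S ∪ P) ∩ R = {1,2,6,10,11,12,13,14,16}
T ∪ R = {1,2,3,4,6,7,8,10,11,12,13,14,15,16,17}
((S ∪ P) ∩ R) ∖ (T ∪ R) = {}
R Δ (((S ∪ P) ∩ R) ∖ (T ∪ R)) = {1,2,3,6,7,8,10,11,12,13,14,16}
(S ∪ T) Δ (R Δ (((S ∪ P) ∩ R) ∖ (T ∪ R))) = {3,4,10,12,15,17}
P' = {1,3,4,7,8,9,14,16}
((S ∪ T) Δ (R Δ (((S ∪ P) ∩ R) ∖ (T ∪ R)))) ∩ P' = {3,4}
|((S ∪ T) Δ (R Δ (((S ∪ P) ∩ R) ∖ (T ∪ R)))) ∩ P'| = 2

2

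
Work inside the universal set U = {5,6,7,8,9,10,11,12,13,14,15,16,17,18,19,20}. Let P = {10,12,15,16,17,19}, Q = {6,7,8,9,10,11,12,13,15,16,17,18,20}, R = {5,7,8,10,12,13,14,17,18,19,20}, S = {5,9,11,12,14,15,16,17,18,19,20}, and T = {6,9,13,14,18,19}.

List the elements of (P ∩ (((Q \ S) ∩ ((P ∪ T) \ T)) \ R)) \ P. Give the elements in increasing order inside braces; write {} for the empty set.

{}

Q \ S = {6,7,8,10,13}
P ∪ T = {6,9,10,12,13,14,15,16,17,18,19}
(P ∪ T) \ T = {10,12,15,16,17}
(Q \ S) ∩ ((P ∪ T) \ T) = {10}
((Q \ S) ∩ ((P ∪ T) \ T)) \ R = {}
P ∩ (((Q \ S) ∩ ((P ∪ T) \ T)) \ R) = {}
(P ∩ (((Q \ S) ∩ ((P ∪ T) \ T)) \ R)) \ P = {}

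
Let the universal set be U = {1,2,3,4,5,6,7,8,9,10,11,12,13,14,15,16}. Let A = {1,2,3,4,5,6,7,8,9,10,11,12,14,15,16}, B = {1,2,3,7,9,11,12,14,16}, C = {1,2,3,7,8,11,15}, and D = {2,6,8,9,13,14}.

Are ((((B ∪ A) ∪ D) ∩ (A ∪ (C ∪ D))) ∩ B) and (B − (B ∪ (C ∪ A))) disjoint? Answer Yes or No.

B ∪ A = {1,2,3,4,5,6,7,8,9,10,11,12,14,15,16}
(B ∪ A) ∪ D = {1,2,3,4,5,6,7,8,9,10,11,12,13,14,15,16}
C ∪ D = {1,2,3,6,7,8,9,11,13,14,15}
A ∪ (C ∪ D) = {1,2,3,4,5,6,7,8,9,10,11,12,13,14,15,16}
((B ∪ A) ∪ D) ∩ (A ∪ (C ∪ D)) = {1,2,3,4,5,6,7,8,9,10,11,12,13,14,15,16}
(((B ∪ A) ∪ D) ∩ (A ∪ (C ∪ D))) ∩ B = {1,2,3,7,9,11,12,14,16}
C ∪ A = {1,2,3,4,5,6,7,8,9,10,11,12,14,15,16}
B ∪ (C ∪ A) = {1,2,3,4,5,6,7,8,9,10,11,12,14,15,16}
B − (B ∪ (C ∪ A)) = {}
{1,2,3,7,9,11,12,14,16} and {} share no elements.

Yes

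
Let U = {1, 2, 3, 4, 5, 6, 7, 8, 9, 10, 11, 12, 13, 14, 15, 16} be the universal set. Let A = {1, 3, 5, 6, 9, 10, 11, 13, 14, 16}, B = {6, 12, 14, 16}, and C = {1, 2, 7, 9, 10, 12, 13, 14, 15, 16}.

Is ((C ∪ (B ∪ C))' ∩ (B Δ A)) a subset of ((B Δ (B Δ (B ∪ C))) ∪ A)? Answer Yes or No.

B ∪ C = {1, 2, 6, 7, 9, 10, 12, 13, 14, 15, 16}
C ∪ (B ∪ C) = {1, 2, 6, 7, 9, 10, 12, 13, 14, 15, 16}
(C ∪ (B ∪ C))' = {3, 4, 5, 8, 11}
B Δ A = {1, 3, 5, 9, 10, 11, 12, 13}
(C ∪ (B ∪ C))' ∩ (B Δ A) = {3, 5, 11}
B Δ (B ∪ C) = {1, 2, 7, 9, 10, 13, 15}
B Δ (B Δ (B ∪ C)) = {1, 2, 6, 7, 9, 10, 12, 13, 14, 15, 16}
(B Δ (B Δ (B ∪ C))) ∪ A = {1, 2, 3, 5, 6, 7, 9, 10, 11, 12, 13, 14, 15, 16}
Every element of {3, 5, 11} is in {1, 2, 3, 5, 6, 7, 9, 10, 11, 12, 13, 14, 15, 16}, so (C ∪ (B ∪ C))' ∩ (B Δ A) ⊆ (B Δ (B Δ (B ∪ C))) ∪ A.

Yes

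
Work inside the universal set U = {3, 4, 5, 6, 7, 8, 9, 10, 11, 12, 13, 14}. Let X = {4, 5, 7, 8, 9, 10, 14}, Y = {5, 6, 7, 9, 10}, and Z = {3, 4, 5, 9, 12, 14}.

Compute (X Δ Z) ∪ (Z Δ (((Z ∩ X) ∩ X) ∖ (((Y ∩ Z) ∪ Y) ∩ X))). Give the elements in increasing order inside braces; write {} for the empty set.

X Δ Z = {3, 7, 8, 10, 12}
Z ∩ X = {4, 5, 9, 14}
(Z ∩ X) ∩ X = {4, 5, 9, 14}
Y ∩ Z = {5, 9}
(Y ∩ Z) ∪ Y = {5, 6, 7, 9, 10}
((Y ∩ Z) ∪ Y) ∩ X = {5, 7, 9, 10}
((Z ∩ X) ∩ X) ∖ (((Y ∩ Z) ∪ Y) ∩ X) = {4, 14}
Z Δ (((Z ∩ X) ∩ X) ∖ (((Y ∩ Z) ∪ Y) ∩ X)) = {3, 5, 9, 12}
(X Δ Z) ∪ (Z Δ (((Z ∩ X) ∩ X) ∖ (((Y ∩ Z) ∪ Y) ∩ X))) = {3, 5, 7, 8, 9, 10, 12}

{3, 5, 7, 8, 9, 10, 12}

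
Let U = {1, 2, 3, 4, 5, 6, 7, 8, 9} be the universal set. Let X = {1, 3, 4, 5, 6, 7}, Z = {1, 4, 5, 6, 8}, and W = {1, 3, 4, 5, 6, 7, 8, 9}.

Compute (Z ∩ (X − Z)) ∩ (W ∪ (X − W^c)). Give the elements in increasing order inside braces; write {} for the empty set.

{}

X − Z = {3, 7}
Z ∩ (X − Z) = {}
W^c = {2}
X − W^c = {1, 3, 4, 5, 6, 7}
W ∪ (X − W^c) = {1, 3, 4, 5, 6, 7, 8, 9}
(Z ∩ (X − Z)) ∩ (W ∪ (X − W^c)) = {}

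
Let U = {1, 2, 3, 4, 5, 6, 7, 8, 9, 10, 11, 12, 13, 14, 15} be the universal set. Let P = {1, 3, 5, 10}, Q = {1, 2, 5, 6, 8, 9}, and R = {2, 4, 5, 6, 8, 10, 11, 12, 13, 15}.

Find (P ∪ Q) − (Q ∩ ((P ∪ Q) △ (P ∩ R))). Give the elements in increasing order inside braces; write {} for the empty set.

{3, 5, 10}

P ∪ Q = {1, 2, 3, 5, 6, 8, 9, 10}
P ∩ R = {5, 10}
(P ∪ Q) △ (P ∩ R) = {1, 2, 3, 6, 8, 9}
Q ∩ ((P ∪ Q) △ (P ∩ R)) = {1, 2, 6, 8, 9}
(P ∪ Q) − (Q ∩ ((P ∪ Q) △ (P ∩ R))) = {3, 5, 10}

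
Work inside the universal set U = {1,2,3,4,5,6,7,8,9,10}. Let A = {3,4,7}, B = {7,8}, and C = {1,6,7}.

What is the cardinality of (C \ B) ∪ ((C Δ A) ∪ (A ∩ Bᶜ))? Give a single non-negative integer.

4

C \ B = {1,6}
C Δ A = {1,3,4,6}
Bᶜ = {1,2,3,4,5,6,9,10}
A ∩ Bᶜ = {3,4}
(C Δ A) ∪ (A ∩ Bᶜ) = {1,3,4,6}
(C \ B) ∪ ((C Δ A) ∪ (A ∩ Bᶜ)) = {1,3,4,6}
|(C \ B) ∪ ((C Δ A) ∪ (A ∩ Bᶜ))| = 4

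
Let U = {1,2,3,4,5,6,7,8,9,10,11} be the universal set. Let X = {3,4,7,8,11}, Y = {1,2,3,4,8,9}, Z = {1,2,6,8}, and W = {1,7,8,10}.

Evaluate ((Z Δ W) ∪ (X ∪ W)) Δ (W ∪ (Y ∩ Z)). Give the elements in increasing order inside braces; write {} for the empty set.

{3,4,6,11}

Z Δ W = {2,6,7,10}
X ∪ W = {1,3,4,7,8,10,11}
(Z Δ W) ∪ (X ∪ W) = {1,2,3,4,6,7,8,10,11}
Y ∩ Z = {1,2,8}
W ∪ (Y ∩ Z) = {1,2,7,8,10}
((Z Δ W) ∪ (X ∪ W)) Δ (W ∪ (Y ∩ Z)) = {3,4,6,11}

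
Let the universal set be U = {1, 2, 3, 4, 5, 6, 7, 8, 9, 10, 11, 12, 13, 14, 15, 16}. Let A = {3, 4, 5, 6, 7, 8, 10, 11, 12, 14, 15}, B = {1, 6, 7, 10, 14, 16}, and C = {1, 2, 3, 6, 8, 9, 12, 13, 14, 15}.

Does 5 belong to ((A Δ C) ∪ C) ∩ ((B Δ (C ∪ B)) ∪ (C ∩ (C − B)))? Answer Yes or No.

5 ∈ A and 5 ∉ C, so 5 ∈ A Δ C
5 ∈ (A Δ C) and 5 ∉ C, so 5 ∈ (A Δ C) ∪ C
5 ∉ C and 5 ∉ B, so 5 ∉ C ∪ B
5 ∉ B and 5 ∉ (C ∪ B), so 5 ∉ B Δ (C ∪ B)
5 ∉ C and 5 ∉ B, so 5 ∉ C − B
5 ∉ C and 5 ∉ (C − B), so 5 ∉ C ∩ (C − B)
5 ∉ (B Δ (C ∪ B)) and 5 ∉ (C ∩ (C − B)), so 5 ∉ (B Δ (C ∪ B)) ∪ (C ∩ (C − B))
5 ∈ ((A Δ C) ∪ C) and 5 ∉ ((B Δ (C ∪ B)) ∪ (C ∩ (C − B))), so 5 ∉ ((A Δ C) ∪ C) ∩ ((B Δ (C ∪ B)) ∪ (C ∩ (C − B)))

No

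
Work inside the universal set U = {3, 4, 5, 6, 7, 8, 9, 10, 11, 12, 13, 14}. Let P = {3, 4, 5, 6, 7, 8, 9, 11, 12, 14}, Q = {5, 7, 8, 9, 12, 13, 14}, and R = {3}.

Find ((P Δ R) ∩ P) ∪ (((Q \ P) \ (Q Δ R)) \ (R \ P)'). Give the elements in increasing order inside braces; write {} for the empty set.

P Δ R = {4, 5, 6, 7, 8, 9, 11, 12, 14}
(P Δ R) ∩ P = {4, 5, 6, 7, 8, 9, 11, 12, 14}
Q \ P = {13}
Q Δ R = {3, 5, 7, 8, 9, 12, 13, 14}
(Q \ P) \ (Q Δ R) = {}
R \ P = {}
(R \ P)' = {3, 4, 5, 6, 7, 8, 9, 10, 11, 12, 13, 14}
((Q \ P) \ (Q Δ R)) \ (R \ P)' = {}
((P Δ R) ∩ P) ∪ (((Q \ P) \ (Q Δ R)) \ (R \ P)') = {4, 5, 6, 7, 8, 9, 11, 12, 14}

{4, 5, 6, 7, 8, 9, 11, 12, 14}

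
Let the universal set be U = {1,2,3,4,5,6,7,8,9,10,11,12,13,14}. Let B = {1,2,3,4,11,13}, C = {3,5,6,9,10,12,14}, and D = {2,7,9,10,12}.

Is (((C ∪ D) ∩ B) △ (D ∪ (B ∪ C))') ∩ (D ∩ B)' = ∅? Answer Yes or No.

No

C ∪ D = {2,3,5,6,7,9,10,12,14}
(C ∪ D) ∩ B = {2,3}
B ∪ C = {1,2,3,4,5,6,9,10,11,12,13,14}
D ∪ (B ∪ C) = {1,2,3,4,5,6,7,9,10,11,12,13,14}
(D ∪ (B ∪ C))' = {8}
((C ∪ D) ∩ B) △ (D ∪ (B ∪ C))' = {2,3,8}
D ∩ B = {2}
(D ∩ B)' = {1,3,4,5,6,7,8,9,10,11,12,13,14}
3 lies in both, so they are not disjoint.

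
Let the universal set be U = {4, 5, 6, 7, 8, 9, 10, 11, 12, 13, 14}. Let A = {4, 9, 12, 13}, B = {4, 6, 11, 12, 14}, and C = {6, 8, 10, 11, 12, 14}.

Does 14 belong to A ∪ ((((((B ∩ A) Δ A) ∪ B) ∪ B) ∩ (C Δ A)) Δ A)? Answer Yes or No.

Yes

14 ∈ B and 14 ∉ A, so 14 ∉ B ∩ A
14 ∉ (B ∩ A) and 14 ∉ A, so 14 ∉ (B ∩ A) Δ A
14 ∉ ((B ∩ A) Δ A) and 14 ∈ B, so 14 ∈ ((B ∩ A) Δ A) ∪ B
14 ∈ (((B ∩ A) Δ A) ∪ B) and 14 ∈ B, so 14 ∈ (((B ∩ A) Δ A) ∪ B) ∪ B
14 ∈ C and 14 ∉ A, so 14 ∈ C Δ A
14 ∈ ((((B ∩ A) Δ A) ∪ B) ∪ B) and 14 ∈ (C Δ A), so 14 ∈ ((((B ∩ A) Δ A) ∪ B) ∪ B) ∩ (C Δ A)
14 ∈ (((((B ∩ A) Δ A) ∪ B) ∪ B) ∩ (C Δ A)) and 14 ∉ A, so 14 ∈ (((((B ∩ A) Δ A) ∪ B) ∪ B) ∩ (C Δ A)) Δ A
14 ∉ A and 14 ∈ ((((((B ∩ A) Δ A) ∪ B) ∪ B) ∩ (C Δ A)) Δ A), so 14 ∈ A ∪ ((((((B ∩ A) Δ A) ∪ B) ∪ B) ∩ (C Δ A)) Δ A)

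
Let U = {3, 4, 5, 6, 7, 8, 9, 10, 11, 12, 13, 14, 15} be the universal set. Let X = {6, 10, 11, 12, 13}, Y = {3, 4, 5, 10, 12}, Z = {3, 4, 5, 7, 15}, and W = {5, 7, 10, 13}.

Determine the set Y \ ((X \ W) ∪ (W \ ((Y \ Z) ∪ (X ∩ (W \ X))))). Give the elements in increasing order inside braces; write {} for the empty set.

{3, 4, 10}

X \ W = {6, 11, 12}
Y \ Z = {10, 12}
W \ X = {5, 7}
X ∩ (W \ X) = {}
(Y \ Z) ∪ (X ∩ (W \ X)) = {10, 12}
W \ ((Y \ Z) ∪ (X ∩ (W \ X))) = {5, 7, 13}
(X \ W) ∪ (W \ ((Y \ Z) ∪ (X ∩ (W \ X)))) = {5, 6, 7, 11, 12, 13}
Y \ ((X \ W) ∪ (W \ ((Y \ Z) ∪ (X ∩ (W \ X))))) = {3, 4, 10}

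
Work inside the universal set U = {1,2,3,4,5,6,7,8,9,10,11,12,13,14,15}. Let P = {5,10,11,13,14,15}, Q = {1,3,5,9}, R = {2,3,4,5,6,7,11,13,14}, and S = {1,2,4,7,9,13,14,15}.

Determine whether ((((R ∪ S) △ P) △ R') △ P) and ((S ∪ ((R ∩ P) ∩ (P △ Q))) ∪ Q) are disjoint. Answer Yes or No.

No

R ∪ S = {1,2,3,4,5,6,7,9,11,13,14,15}
(R ∪ S) △ P = {1,2,3,4,6,7,9,10}
R' = {1,8,9,10,12,15}
((R ∪ S) △ P) △ R' = {2,3,4,6,7,8,12,15}
(((R ∪ S) △ P) △ R') △ P = {2,3,4,5,6,7,8,10,11,12,13,14}
R ∩ P = {5,11,13,14}
P △ Q = {1,3,9,10,11,13,14,15}
(R ∩ P) ∩ (P △ Q) = {11,13,14}
S ∪ ((R ∩ P) ∩ (P △ Q)) = {1,2,4,7,9,11,13,14,15}
(S ∪ ((R ∩ P) ∩ (P △ Q))) ∪ Q = {1,2,3,4,5,7,9,11,13,14,15}
2 lies in both, so they are not disjoint.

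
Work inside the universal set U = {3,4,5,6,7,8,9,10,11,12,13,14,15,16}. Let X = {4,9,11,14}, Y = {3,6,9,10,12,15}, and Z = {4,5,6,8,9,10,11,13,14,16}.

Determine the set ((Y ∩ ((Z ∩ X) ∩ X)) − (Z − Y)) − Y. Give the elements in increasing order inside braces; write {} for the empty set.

{}

Z ∩ X = {4,9,11,14}
(Z ∩ X) ∩ X = {4,9,11,14}
Y ∩ ((Z ∩ X) ∩ X) = {9}
Z − Y = {4,5,8,11,13,14,16}
(Y ∩ ((Z ∩ X) ∩ X)) − (Z − Y) = {9}
((Y ∩ ((Z ∩ X) ∩ X)) − (Z − Y)) − Y = {}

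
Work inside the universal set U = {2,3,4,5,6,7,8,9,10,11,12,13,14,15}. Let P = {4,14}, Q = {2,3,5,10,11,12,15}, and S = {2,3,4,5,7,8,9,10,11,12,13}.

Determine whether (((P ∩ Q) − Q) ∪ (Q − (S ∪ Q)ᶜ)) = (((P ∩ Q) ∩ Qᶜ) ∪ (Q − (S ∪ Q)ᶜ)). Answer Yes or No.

P ∩ Q = {}
(P ∩ Q) − Q = {}
S ∪ Q = {2,3,4,5,7,8,9,10,11,12,13,15}
(S ∪ Q)ᶜ = {6,14}
Q − (S ∪ Q)ᶜ = {2,3,5,10,11,12,15}
((P ∩ Q) − Q) ∪ (Q − (S ∪ Q)ᶜ) = {2,3,5,10,11,12,15}
Qᶜ = {4,6,7,8,9,13,14}
(P ∩ Q) ∩ Qᶜ = {}
((P ∩ Q) ∩ Qᶜ) ∪ (Q − (S ∪ Q)ᶜ) = {2,3,5,10,11,12,15}
Both equal {2,3,5,10,11,12,15}, so ((P ∩ Q) − Q) ∪ (Q − (S ∪ Q)ᶜ) = ((P ∩ Q) ∩ Qᶜ) ∪ (Q − (S ∪ Q)ᶜ).

Yes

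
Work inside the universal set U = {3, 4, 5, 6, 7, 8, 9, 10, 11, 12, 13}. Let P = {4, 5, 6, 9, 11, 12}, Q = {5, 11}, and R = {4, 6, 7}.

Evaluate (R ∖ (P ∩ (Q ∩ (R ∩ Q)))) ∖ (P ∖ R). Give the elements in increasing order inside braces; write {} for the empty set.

{4, 6, 7}

R ∩ Q = {}
Q ∩ (R ∩ Q) = {}
P ∩ (Q ∩ (R ∩ Q)) = {}
R ∖ (P ∩ (Q ∩ (R ∩ Q))) = {4, 6, 7}
P ∖ R = {5, 9, 11, 12}
(R ∖ (P ∩ (Q ∩ (R ∩ Q)))) ∖ (P ∖ R) = {4, 6, 7}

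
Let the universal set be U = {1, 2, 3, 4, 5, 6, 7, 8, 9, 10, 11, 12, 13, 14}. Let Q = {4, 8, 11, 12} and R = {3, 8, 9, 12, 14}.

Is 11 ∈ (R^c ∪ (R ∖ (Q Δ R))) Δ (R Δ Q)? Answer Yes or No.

No

11 ∉ R, so 11 ∈ R^c
11 ∈ Q and 11 ∉ R, so 11 ∈ Q Δ R
11 ∉ R and 11 ∈ (Q Δ R), so 11 ∉ R ∖ (Q Δ R)
11 ∈ R^c and 11 ∉ (R ∖ (Q Δ R)), so 11 ∈ R^c ∪ (R ∖ (Q Δ R))
11 ∉ R and 11 ∈ Q, so 11 ∈ R Δ Q
11 ∈ (R^c ∪ (R ∖ (Q Δ R))) and 11 ∈ (R Δ Q), so 11 ∉ (R^c ∪ (R ∖ (Q Δ R))) Δ (R Δ Q)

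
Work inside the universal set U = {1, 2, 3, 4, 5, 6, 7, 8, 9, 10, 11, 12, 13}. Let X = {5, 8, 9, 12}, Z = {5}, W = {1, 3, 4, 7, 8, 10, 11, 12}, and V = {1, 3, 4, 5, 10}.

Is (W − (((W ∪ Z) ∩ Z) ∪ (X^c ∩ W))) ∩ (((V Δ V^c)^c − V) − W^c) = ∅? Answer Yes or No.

W ∪ Z = {1, 3, 4, 5, 7, 8, 10, 11, 12}
(W ∪ Z) ∩ Z = {5}
X^c = {1, 2, 3, 4, 6, 7, 10, 11, 13}
X^c ∩ W = {1, 3, 4, 7, 10, 11}
((W ∪ Z) ∩ Z) ∪ (X^c ∩ W) = {1, 3, 4, 5, 7, 10, 11}
W − (((W ∪ Z) ∩ Z) ∪ (X^c ∩ W)) = {8, 12}
V^c = {2, 6, 7, 8, 9, 11, 12, 13}
V Δ V^c = {1, 2, 3, 4, 5, 6, 7, 8, 9, 10, 11, 12, 13}
(V Δ V^c)^c = {}
(V Δ V^c)^c − V = {}
W^c = {2, 5, 6, 9, 13}
((V Δ V^c)^c − V) − W^c = {}
{8, 12} and {} share no elements.

Yes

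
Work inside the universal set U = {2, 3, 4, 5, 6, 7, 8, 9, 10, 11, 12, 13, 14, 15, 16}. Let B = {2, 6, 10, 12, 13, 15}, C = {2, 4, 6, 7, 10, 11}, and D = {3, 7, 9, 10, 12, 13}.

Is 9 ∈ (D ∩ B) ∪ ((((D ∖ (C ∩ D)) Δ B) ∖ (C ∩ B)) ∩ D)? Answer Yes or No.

Yes

9 ∈ D and 9 ∉ B, so 9 ∉ D ∩ B
9 ∉ C and 9 ∈ D, so 9 ∉ C ∩ D
9 ∈ D and 9 ∉ (C ∩ D), so 9 ∈ D ∖ (C ∩ D)
9 ∈ (D ∖ (C ∩ D)) and 9 ∉ B, so 9 ∈ (D ∖ (C ∩ D)) Δ B
9 ∉ C and 9 ∉ B, so 9 ∉ C ∩ B
9 ∈ ((D ∖ (C ∩ D)) Δ B) and 9 ∉ (C ∩ B), so 9 ∈ ((D ∖ (C ∩ D)) Δ B) ∖ (C ∩ B)
9 ∈ (((D ∖ (C ∩ D)) Δ B) ∖ (C ∩ B)) and 9 ∈ D, so 9 ∈ (((D ∖ (C ∩ D)) Δ B) ∖ (C ∩ B)) ∩ D
9 ∉ (D ∩ B) and 9 ∈ ((((D ∖ (C ∩ D)) Δ B) ∖ (C ∩ B)) ∩ D), so 9 ∈ (D ∩ B) ∪ ((((D ∖ (C ∩ D)) Δ B) ∖ (C ∩ B)) ∩ D)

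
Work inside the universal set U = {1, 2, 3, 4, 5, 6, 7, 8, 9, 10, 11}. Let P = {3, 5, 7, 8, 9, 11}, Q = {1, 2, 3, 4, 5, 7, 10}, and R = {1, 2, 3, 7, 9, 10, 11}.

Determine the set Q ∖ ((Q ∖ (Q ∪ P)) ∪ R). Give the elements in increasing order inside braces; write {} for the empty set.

Q ∪ P = {1, 2, 3, 4, 5, 7, 8, 9, 10, 11}
Q ∖ (Q ∪ P) = {}
(Q ∖ (Q ∪ P)) ∪ R = {1, 2, 3, 7, 9, 10, 11}
Q ∖ ((Q ∖ (Q ∪ P)) ∪ R) = {4, 5}

{4, 5}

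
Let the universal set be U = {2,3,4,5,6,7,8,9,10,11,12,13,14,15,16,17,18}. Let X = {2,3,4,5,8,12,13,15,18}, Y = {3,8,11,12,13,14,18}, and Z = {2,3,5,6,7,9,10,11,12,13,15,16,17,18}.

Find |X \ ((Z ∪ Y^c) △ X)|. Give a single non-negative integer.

8

Y^c = {2,4,5,6,7,9,10,15,16,17}
Z ∪ Y^c = {2,3,4,5,6,7,9,10,11,12,13,15,16,17,18}
(Z ∪ Y^c) △ X = {6,7,8,9,10,11,16,17}
X \ ((Z ∪ Y^c) △ X) = {2,3,4,5,12,13,15,18}
|X \ ((Z ∪ Y^c) △ X)| = 8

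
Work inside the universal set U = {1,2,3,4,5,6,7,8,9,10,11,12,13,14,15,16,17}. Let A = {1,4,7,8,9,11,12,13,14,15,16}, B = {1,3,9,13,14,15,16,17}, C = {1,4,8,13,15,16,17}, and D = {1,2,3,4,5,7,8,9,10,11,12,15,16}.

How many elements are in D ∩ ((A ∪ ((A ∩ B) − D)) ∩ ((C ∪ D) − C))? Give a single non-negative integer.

4

A ∩ B = {1,9,13,14,15,16}
(A ∩ B) − D = {13,14}
A ∪ ((A ∩ B) − D) = {1,4,7,8,9,11,12,13,14,15,16}
C ∪ D = {1,2,3,4,5,7,8,9,10,11,12,13,15,16,17}
(C ∪ D) − C = {2,3,5,7,9,10,11,12}
(A ∪ ((A ∩ B) − D)) ∩ ((C ∪ D) − C) = {7,9,11,12}
D ∩ ((A ∪ ((A ∩ B) − D)) ∩ ((C ∪ D) − C)) = {7,9,11,12}
|D ∩ ((A ∪ ((A ∩ B) − D)) ∩ ((C ∪ D) − C))| = 4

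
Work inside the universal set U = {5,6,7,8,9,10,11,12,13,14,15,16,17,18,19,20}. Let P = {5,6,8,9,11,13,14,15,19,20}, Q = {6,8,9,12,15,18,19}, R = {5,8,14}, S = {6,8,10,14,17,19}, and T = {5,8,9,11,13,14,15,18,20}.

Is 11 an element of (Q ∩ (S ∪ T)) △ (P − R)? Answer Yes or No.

11 ∉ S and 11 ∈ T, so 11 ∈ S ∪ T
11 ∉ Q and 11 ∈ (S ∪ T), so 11 ∉ Q ∩ (S ∪ T)
11 ∈ P and 11 ∉ R, so 11 ∈ P − R
11 ∉ (Q ∩ (S ∪ T)) and 11 ∈ (P − R), so 11 ∈ (Q ∩ (S ∪ T)) △ (P − R)

Yes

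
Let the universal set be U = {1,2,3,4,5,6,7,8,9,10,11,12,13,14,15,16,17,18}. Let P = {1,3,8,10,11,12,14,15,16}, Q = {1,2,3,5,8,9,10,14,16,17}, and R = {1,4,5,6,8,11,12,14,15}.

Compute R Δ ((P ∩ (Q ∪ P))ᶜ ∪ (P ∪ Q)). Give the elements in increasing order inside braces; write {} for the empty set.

{2,3,7,9,10,13,16,17,18}

Q ∪ P = {1,2,3,5,8,9,10,11,12,14,15,16,17}
P ∩ (Q ∪ P) = {1,3,8,10,11,12,14,15,16}
(P ∩ (Q ∪ P))ᶜ = {2,4,5,6,7,9,13,17,18}
P ∪ Q = {1,2,3,5,8,9,10,11,12,14,15,16,17}
(P ∩ (Q ∪ P))ᶜ ∪ (P ∪ Q) = {1,2,3,4,5,6,7,8,9,10,11,12,13,14,15,16,17,18}
R Δ ((P ∩ (Q ∪ P))ᶜ ∪ (P ∪ Q)) = {2,3,7,9,10,13,16,17,18}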